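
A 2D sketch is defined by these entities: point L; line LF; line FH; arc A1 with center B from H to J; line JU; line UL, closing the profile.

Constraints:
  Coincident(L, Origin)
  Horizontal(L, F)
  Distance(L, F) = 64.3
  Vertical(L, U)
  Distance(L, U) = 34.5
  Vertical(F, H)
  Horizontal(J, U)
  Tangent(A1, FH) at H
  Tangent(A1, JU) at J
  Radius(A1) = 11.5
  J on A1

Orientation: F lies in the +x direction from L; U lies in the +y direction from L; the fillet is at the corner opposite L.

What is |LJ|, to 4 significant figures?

63.07

The virtual corner opposite L is at (64.30, 34.50). Tangency of A1 to FH means the radius BH is perpendicular to FH and tangency of A1 to JU means the radius BJ is perpendicular to JU, with radius 11.5, so the center B sits 11.5 in from both sides at B = (52.80, 23.00). That places the tangent points at H = (64.30, 23.00) on FH and J = (52.80, 34.50) on JU. Then |LJ| = |J − L| = 63.07.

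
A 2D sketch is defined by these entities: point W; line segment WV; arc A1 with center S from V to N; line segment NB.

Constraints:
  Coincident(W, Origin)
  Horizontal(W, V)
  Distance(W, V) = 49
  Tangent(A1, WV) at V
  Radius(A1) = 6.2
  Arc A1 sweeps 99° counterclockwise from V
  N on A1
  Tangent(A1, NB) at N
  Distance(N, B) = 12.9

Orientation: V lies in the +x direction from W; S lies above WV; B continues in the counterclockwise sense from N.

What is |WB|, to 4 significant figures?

56.72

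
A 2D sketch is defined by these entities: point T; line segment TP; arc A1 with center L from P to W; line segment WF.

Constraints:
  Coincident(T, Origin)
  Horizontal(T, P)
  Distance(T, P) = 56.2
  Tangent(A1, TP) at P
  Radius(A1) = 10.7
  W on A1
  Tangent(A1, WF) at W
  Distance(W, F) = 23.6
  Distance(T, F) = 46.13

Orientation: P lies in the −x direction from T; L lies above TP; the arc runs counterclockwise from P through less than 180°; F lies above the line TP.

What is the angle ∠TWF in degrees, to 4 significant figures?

73.58°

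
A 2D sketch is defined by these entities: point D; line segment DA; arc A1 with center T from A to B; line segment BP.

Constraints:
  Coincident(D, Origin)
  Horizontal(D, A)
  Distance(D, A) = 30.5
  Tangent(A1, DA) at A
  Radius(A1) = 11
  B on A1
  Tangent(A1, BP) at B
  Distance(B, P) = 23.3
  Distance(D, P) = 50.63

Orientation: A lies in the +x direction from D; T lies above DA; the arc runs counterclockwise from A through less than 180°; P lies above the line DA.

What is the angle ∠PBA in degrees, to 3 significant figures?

128°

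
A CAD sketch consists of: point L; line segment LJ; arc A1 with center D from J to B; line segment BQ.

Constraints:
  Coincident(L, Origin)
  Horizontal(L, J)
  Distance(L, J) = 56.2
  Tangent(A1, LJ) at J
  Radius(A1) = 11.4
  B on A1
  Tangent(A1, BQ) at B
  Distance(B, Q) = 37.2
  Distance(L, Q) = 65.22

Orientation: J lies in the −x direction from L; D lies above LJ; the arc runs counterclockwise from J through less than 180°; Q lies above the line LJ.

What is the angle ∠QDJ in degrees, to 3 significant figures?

161°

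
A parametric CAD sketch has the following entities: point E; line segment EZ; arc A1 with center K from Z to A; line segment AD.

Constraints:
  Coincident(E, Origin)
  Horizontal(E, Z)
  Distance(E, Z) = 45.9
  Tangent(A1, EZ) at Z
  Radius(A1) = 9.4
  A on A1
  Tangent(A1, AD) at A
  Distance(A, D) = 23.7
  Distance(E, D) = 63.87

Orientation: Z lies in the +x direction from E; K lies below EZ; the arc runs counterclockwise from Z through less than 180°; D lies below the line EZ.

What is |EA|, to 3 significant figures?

41.8

E is at the origin; E and Z share the same y with |EZ| = 45.9 and Z on the +x side, so Z = (45.9, 0.00). A1 meets EZ tangentially, so KZ is at right angles to EZ, so K = Z + (0, -9.4) = (45.9, -9.40). Since KA ⟂ AD (tangency), |KD| = √(9.4² + 23.7²) = 25.5 regardless of where A sits on A1. So D lies on both circle(E, 63.87) and circle(K, 25.5); the below-EZ intersection is D = (54.4, -33.4). A is the foot of the tangent from D: A = (38.8, -15.6).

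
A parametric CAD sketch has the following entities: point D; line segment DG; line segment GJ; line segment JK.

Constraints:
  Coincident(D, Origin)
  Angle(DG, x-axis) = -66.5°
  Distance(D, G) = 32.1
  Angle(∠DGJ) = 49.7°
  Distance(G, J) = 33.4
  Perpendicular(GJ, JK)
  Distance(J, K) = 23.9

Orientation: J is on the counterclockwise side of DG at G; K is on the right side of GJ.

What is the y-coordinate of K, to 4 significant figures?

-10.02

D is at the origin; DG runs at -66.5° with length 32.1, so G = 32.1·(cos -66.5°, sin -66.5°) = (12.80, -29.44). ∠DGJ = 49.7°, so GJ runs at -66.5° + (180° − 49.7°) = 63.80° from the x-axis; with |GJ| = 33.4, J = G + 33.4·(cos 63.80°, sin 63.80°) = (27.55, 0.5308). GJ is perpendicular to JK; with |JK| = 23.9 on the right of GJ, K = J + 23.9·(0.8973, -0.4415) = (48.99, -10.02). So K.y = -10.02.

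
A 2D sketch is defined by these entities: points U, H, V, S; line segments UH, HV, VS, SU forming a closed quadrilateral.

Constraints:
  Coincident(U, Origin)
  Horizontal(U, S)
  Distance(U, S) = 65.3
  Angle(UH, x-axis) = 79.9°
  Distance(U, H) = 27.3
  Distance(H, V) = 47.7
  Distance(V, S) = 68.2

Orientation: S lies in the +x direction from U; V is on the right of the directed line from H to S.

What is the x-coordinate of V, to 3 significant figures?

0.289

Checks: |HV| = 47.70 ✓; |VS| = 68.20 ✓.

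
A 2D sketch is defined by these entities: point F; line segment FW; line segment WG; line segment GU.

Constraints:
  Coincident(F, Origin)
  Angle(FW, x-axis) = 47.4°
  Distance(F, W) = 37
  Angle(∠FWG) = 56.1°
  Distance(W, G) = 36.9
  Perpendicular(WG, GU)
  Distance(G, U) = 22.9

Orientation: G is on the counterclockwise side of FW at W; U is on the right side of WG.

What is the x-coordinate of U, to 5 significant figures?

-7.9671

F is at the origin; FW runs at 47.4° with length 37.0, so W = 37.0·(cos 47.4°, sin 47.4°) = (25.044, 27.236). ∠FWG = 56.1°, so WG runs at 47.4° + (180° − 56.1°) = 171.30° from the x-axis; with |WG| = 36.9, G = W + 36.9·(cos 171.30°, sin 171.30°) = (-11.431, 32.817). WG is perpendicular to GU; with |GU| = 22.9 on the right of WG, U = G + 22.9·(0.15126, 0.98849) = (-7.9671, 55.454). So U.x = -7.9671.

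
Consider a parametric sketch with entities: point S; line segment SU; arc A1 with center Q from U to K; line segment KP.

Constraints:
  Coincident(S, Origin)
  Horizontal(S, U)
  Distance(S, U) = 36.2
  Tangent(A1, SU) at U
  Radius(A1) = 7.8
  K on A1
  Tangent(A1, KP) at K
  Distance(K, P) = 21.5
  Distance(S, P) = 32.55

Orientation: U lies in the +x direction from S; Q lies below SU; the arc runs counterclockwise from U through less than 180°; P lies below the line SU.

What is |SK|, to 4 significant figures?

29.37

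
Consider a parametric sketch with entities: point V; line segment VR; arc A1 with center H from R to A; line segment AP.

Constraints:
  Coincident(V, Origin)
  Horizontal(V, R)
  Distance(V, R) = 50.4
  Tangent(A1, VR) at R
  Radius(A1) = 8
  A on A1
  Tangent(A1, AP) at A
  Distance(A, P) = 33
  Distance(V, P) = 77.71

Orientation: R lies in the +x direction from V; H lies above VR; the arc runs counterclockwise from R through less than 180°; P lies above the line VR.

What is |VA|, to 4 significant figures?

58.24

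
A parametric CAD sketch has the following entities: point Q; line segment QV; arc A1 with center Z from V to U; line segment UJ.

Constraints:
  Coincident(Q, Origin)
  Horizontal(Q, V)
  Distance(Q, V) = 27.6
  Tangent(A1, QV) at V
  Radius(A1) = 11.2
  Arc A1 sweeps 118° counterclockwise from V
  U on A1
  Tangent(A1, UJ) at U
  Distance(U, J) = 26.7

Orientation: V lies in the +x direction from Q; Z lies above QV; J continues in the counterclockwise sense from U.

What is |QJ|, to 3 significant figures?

47.2

Q is at the origin; Q and V share the same y with |QV| = 27.6 and V on the +x side, so V = (27.6, 0.00). Since A1 is tangent to QV there, ZV ⟂ QV, so Z = V + (0, 11.2) = (27.6, 11.2). On A1, V sits at bearing -90° from Z; a 118° counterclockwise sweep puts U at bearing 28°, so U = Z + 11.2·(cos 28°, sin 28°) = (37.5, 16.5). Tangency of A1 to UJ means the radius ZU is perpendicular to UJ, so UJ runs along (−sin 28°, cos 28°); with |UJ| = 26.7, J = (25.0, 40.0). Then |QJ| = |J − Q| = 47.2.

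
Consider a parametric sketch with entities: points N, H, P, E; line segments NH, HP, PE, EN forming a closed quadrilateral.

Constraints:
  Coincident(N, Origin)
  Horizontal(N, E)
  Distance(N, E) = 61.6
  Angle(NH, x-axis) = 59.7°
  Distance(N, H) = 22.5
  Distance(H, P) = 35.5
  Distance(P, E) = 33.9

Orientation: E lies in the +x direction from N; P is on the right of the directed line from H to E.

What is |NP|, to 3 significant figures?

31.6

N is at the origin; N and E share the same y with |NE| = 61.6 and E in +x, so E = (61.6, 0). NH runs at 59.7° with |NH| = 22.5, so H = (11.4, 19.4). P is determined by |HP| = 35.5 and |PE| = 33.9 together: it lies at the intersection of circle(H, 35.5) and circle(E, 33.9). With |HE| = 53.9, the foot of the radical line on HE is 28.0 from H and the perpendicular offset is √(35.5² − 28.0²) = 21.9. Taking the right-of-HE solution: P = (29.6, -11.1).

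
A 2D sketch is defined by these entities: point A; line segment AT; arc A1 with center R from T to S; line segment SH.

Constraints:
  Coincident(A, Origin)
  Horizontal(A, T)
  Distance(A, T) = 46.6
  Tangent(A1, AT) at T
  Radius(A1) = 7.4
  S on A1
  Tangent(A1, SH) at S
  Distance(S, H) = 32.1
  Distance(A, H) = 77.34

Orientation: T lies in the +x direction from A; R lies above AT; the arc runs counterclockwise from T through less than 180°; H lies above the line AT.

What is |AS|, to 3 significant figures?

52.6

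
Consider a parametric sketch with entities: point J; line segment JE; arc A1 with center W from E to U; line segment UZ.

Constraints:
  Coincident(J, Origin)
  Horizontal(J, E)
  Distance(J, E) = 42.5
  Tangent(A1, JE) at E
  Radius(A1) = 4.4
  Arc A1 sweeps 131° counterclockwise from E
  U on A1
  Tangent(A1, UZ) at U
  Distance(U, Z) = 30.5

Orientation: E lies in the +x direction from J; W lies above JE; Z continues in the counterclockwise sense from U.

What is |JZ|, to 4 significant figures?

39.81

J is at the origin; JE is horizontal with |JE| = 42.5 and E on the +x side, so E = (42.50, 0.000). Tangency of A1 to JE means the radius WE is perpendicular to JE, so W = E + (0, 4.4) = (42.50, 4.400). On A1, E sits at bearing -90° from W; a 131° counterclockwise sweep puts U at bearing 41°, so U = W + 4.4·(cos 41°, sin 41°) = (45.82, 7.287). Since A1 is tangent to UZ there, WU ⟂ UZ, so UZ runs along (−sin 41°, cos 41°); with |UZ| = 30.5, Z = (25.81, 30.31). Then |JZ| = |Z − J| = 39.81.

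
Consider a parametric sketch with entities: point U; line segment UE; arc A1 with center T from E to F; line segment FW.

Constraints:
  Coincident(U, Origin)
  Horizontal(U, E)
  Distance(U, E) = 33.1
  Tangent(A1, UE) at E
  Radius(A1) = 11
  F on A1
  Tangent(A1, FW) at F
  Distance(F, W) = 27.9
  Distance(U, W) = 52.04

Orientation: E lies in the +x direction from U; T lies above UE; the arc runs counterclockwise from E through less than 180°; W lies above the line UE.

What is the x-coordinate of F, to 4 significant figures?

43.19

Checks: |TF| = 11.00 ✓; ∠(TF, FW) = 90.00° ✓; |FW| = 27.90 ✓; |UW| = 52.04 ✓.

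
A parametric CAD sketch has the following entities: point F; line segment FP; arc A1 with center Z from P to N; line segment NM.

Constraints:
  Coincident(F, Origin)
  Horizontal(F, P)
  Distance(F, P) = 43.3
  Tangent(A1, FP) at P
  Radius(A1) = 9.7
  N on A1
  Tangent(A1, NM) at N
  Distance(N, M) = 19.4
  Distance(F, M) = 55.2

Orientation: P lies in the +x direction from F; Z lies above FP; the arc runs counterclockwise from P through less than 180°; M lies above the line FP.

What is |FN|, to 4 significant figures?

53.99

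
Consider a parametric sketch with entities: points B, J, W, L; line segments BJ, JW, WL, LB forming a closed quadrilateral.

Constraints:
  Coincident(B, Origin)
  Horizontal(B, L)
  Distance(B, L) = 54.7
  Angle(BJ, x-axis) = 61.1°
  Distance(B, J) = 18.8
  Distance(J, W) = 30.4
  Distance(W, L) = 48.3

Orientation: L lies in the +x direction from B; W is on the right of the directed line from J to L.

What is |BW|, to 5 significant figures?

16.299

B is at the origin; B and L share the same y with |BL| = 54.7 and L in +x, so L = (54.7, 0). BJ runs at 61.1° with |BJ| = 18.8, so J = (9.0857, 16.459). W is determined by |JW| = 30.4 and |WL| = 48.3 together: it lies at the intersection of circle(J, 30.4) and circle(L, 48.3). With |JL| = 48.493, the foot of the radical line on JL is 9.7213 from J and the perpendicular offset is √(30.4² − 9.7213²) = 28.804. Taking the right-of-JL solution: W = (8.4538, -13.935).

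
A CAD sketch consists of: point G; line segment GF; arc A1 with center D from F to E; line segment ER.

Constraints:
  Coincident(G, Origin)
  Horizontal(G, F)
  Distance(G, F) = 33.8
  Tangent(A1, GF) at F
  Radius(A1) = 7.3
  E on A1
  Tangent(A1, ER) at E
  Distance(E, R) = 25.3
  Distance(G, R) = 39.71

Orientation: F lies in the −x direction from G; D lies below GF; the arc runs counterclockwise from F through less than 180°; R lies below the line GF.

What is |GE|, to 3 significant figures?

41.3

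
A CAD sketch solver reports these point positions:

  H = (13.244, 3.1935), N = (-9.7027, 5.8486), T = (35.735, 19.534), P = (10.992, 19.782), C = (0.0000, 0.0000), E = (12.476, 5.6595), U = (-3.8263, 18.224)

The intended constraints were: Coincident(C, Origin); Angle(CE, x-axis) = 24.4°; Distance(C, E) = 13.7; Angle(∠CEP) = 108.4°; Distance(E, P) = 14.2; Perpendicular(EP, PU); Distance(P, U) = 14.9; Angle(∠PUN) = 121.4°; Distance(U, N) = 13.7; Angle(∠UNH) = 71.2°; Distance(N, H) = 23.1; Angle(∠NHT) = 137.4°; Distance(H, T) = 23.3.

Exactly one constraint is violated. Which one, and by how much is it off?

Distance(H, T) = 23.3 — off by 4.50.

C = (0.00, 0.00) ✓; CE at 24.40° ✓; |CE| = 13.70 ✓; ∠CEP = 108.4° ✓; |EP| = 14.20 ✓; ∠(EP, PU) = 90.00° ✓; |PU| = 14.90 ✓; ∠PUN = 121.4° ✓; |UN| = 13.70 ✓; ∠UNH = 71.20° ✓; |NH| = 23.10 ✓; ∠NHT = 137.4° ✓; |HT| = 27.80 ✗.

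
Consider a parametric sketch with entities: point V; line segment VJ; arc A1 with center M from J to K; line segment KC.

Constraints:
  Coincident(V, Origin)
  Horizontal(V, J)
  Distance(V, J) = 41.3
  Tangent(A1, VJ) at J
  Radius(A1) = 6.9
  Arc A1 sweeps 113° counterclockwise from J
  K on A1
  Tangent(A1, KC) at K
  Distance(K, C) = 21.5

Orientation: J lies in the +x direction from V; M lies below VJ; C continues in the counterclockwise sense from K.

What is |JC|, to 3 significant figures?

29.5

On A1, J sits at bearing 90° from M; a 113° counterclockwise sweep puts K at bearing 203°, so K = M + 6.9·(cos 203°, sin 203°) = (34.9, -9.60). Since A1 is tangent to KC there, MK ⟂ KC, so KC runs along (−sin 203°, cos 203°); with |KC| = 21.5, C = (43.3, -29.4). Then |JC| = |C − J| = 29.5.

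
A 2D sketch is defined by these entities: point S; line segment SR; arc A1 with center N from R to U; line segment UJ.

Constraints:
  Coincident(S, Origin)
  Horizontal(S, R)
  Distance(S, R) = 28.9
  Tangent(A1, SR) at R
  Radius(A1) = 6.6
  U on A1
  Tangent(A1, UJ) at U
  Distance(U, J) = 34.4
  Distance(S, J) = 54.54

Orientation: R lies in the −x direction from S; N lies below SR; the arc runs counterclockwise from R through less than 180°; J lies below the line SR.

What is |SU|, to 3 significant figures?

36.1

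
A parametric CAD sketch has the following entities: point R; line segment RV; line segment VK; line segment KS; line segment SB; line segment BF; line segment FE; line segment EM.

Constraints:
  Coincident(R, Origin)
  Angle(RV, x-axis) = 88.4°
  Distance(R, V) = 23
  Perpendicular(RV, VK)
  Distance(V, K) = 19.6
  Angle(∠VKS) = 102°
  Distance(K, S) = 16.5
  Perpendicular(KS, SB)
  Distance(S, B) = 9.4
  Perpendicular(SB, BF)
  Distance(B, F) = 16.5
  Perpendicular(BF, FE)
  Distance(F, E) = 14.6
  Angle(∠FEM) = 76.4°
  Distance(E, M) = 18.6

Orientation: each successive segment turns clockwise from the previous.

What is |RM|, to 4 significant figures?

24.78

BF is perpendicular to FE, so FE runs at 10.40°; with |FE| = 14.6, E = (25.35, 23.38). ∠FEM = 76.4° gives EM at -93.20° from the x-axis; with |EM| = 18.6, M = (24.31, 4.811). Then |RM| = |M − R| = 24.78.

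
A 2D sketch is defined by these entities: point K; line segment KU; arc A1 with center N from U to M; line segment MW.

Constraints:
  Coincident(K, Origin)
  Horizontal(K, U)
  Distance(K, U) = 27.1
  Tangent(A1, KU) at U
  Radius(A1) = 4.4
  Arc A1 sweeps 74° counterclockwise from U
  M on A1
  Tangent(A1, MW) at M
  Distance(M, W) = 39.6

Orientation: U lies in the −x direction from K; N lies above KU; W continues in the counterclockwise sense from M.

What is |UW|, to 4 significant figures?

43.95

K is at the origin; KU is horizontal with |KU| = 27.1 and U on the −x side, so U = (-27.10, 0.000). The tangent condition forces NU to be normal to KU, so N = U + (0, 4.4) = (-27.10, 4.400). On A1, U sits at bearing -90° from N; a 74° counterclockwise sweep puts M at bearing -16°, so M = N + 4.4·(cos -16°, sin -16°) = (-22.87, 3.187). Tangency of A1 to MW means the radius NM is perpendicular to MW, so MW runs along (−sin -16°, cos -16°); with |MW| = 39.6, W = (-11.96, 41.25). Then |UW| = |W − U| = 43.95.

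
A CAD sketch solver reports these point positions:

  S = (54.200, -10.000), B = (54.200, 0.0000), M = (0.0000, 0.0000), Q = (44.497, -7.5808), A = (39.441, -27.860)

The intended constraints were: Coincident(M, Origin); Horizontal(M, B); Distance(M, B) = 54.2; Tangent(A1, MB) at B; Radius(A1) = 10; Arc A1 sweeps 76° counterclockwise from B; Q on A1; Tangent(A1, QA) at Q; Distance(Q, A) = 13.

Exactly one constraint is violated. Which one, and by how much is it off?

Distance(Q, A) = 13 — off by 7.90.

M = (0.00, 0.00) ✓; M.y = 0.00, B.y = 0.00 ✓; |MB| = 54.20 ✓; ∠(SB, BM) = 90.00° ✓; |SB| = 10.00 ✓; bearing(S→Q) − bearing(S→B) = 76.00° ✓; |SQ| = 10.00 ✓; ∠(SQ, QA) = 90.00° ✓; |QA| = 20.90 ✗.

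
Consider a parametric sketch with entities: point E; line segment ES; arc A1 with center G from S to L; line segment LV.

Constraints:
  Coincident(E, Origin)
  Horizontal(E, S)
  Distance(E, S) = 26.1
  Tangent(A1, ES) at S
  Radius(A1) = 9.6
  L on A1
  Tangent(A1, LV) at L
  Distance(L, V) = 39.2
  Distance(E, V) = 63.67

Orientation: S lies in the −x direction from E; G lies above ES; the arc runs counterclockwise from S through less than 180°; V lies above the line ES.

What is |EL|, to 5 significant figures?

24.653

E is at the origin; E and S share the same y with |ES| = 26.1 and S on the −x side, so S = (-26.100, 0.0000). The tangent condition forces GS to be normal to ES, so G = S + (0, 9.6) = (-26.100, 9.6000). Since GL ⟂ LV (tangency), |GV| = √(9.6² + 39.2²) = 40.358 regardless of where L sits on A1. So V lies on both circle(E, 63.67) and circle(G, 40.358); the above-ES intersection is V = (-44.537, 45.501). L is the foot of the tangent from V: L = (-18.849, 15.891).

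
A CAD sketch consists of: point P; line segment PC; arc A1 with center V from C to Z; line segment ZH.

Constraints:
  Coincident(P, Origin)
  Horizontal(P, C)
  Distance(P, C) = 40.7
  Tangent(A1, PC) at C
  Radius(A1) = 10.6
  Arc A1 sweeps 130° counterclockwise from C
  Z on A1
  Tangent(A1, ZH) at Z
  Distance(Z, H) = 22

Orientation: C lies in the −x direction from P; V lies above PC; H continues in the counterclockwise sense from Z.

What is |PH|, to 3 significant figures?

57.9

P is at the origin; PC is horizontal with |PC| = 40.7 and C on the −x side, so C = (-40.7, 0.00). A1 meets PC tangentially, so VC is at right angles to PC, so V = C + (0, 10.6) = (-40.7, 10.6). On A1, C sits at bearing -90° from V; a 130° counterclockwise sweep puts Z at bearing 40°, so Z = V + 10.6·(cos 40°, sin 40°) = (-32.6, 17.4). The tangent condition forces VZ to be normal to ZH, so ZH runs along (−sin 40°, cos 40°); with |ZH| = 22.0, H = (-46.7, 34.3). Then |PH| = |H − P| = 57.9.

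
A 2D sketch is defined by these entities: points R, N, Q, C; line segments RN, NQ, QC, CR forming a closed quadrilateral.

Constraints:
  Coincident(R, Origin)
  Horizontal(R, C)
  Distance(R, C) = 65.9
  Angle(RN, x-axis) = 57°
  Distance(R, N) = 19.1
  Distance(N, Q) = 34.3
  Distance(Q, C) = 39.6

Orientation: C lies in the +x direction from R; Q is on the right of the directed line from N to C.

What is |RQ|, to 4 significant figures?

31.39

Checks: |NQ| = 34.30 ✓; |QC| = 39.60 ✓.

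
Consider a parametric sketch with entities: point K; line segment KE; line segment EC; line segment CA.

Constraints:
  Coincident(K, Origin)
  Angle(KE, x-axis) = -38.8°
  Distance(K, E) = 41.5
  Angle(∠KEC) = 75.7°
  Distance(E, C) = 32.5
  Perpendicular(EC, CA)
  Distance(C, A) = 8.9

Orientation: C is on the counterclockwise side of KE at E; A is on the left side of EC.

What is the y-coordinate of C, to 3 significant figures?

3.57

K is at the origin; KE runs at -38.8° with length 41.5, so E = 41.5·(cos -38.8°, sin -38.8°) = (32.3, -26.0). ∠KEC = 75.7°, so EC runs at -38.8° + (180° − 75.7°) = 65.5° from the x-axis; with |EC| = 32.5, C = E + 32.5·(cos 65.5°, sin 65.5°) = (45.8, 3.57). So C.y = 3.57.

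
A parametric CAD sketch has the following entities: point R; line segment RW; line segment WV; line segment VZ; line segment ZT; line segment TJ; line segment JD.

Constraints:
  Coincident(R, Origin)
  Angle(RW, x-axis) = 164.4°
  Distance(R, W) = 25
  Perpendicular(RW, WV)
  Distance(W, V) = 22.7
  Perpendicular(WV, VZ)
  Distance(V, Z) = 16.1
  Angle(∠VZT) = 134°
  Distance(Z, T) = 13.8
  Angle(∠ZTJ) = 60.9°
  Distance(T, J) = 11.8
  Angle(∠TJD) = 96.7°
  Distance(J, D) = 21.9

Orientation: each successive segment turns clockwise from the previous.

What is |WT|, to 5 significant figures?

28.687

R is at the origin; RW runs at 164.4° with length 25.0, so W = (-24.079, 6.7230). The perpendicularity gives WV at right angles to RW, so WV runs at 74.400°; with |WV| = 22.7, V = (-17.975, 28.587). WV ⟂ VZ, so VZ runs at -15.600°; with |VZ| = 16.1, Z = (-2.4677, 24.257). ∠VZT = 134.0° gives ZT at -61.600° from the x-axis; with |ZT| = 13.8, T = (4.0959, 12.118). Then |WT| = |T − W| = 28.687.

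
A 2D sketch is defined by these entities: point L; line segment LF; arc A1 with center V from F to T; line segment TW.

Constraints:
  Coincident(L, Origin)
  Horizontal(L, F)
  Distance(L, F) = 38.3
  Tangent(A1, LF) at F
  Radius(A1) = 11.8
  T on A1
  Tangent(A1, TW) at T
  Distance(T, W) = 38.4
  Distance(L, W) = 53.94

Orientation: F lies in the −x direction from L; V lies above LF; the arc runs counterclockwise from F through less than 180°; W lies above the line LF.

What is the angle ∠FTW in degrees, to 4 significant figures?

137.8°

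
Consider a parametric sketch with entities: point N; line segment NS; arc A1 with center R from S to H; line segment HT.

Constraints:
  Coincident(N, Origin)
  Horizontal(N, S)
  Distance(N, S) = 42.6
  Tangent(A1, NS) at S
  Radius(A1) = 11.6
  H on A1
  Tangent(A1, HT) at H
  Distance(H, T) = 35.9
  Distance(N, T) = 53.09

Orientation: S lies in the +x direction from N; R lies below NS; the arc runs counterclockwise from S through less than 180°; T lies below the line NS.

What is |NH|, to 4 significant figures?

32.72

Checks: N.y = 0.00, S.y = 0.00 ✓; ∠(RS, SN) = 90.00° ✓; |RH| = 11.60 ✓; ∠(RH, HT) = 90.00° ✓; |HT| = 35.90 ✓; |NT| = 53.09 ✓.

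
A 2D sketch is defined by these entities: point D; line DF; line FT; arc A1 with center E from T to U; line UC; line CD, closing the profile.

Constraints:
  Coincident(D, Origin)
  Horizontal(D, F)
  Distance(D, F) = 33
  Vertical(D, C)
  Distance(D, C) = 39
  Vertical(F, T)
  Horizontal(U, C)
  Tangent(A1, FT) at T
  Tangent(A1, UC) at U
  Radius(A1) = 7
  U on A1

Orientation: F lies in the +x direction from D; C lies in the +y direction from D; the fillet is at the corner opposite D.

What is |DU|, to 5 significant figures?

46.872

The virtual corner opposite D is at (33.000, 39.000). A1 meets FT tangentially, so ET is at right angles to FT and since A1 is tangent to UC there, EU ⟂ UC, with radius 7.0, so the center E sits 7.0 in from both sides at E = (26.000, 32.000). That places the tangent points at T = (33.000, 32.000) on FT and U = (26.000, 39.000) on UC. Then |DU| = |U − D| = 46.872.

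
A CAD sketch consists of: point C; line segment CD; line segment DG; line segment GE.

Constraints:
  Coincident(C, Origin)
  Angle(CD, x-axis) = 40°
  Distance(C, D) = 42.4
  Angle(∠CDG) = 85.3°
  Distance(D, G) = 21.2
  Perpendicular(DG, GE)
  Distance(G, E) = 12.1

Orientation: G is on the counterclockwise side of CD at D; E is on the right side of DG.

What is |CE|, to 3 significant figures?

57.2

∠CDG = 85.3°, so DG runs at 40.0° + (180° − 85.3°) = 135° from the x-axis; with |DG| = 21.2, G = D + 21.2·(cos 135°, sin 135°) = (17.6, 42.3). DG is perpendicular to GE; with |GE| = 12.1 on the right of DG, E = G + 12.1·(0.711, 0.703) = (26.2, 50.8). Then |CE| = |E − C| = 57.2.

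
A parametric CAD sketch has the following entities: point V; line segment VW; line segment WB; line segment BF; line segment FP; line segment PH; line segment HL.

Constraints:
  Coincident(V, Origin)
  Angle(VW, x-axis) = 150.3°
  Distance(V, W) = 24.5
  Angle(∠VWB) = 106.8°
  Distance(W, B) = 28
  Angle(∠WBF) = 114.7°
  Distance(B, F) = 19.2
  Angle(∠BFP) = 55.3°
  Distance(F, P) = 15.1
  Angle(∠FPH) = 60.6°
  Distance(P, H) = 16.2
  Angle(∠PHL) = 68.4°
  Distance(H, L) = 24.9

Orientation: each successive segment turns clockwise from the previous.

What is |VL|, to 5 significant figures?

50.592

V is at the origin; VW runs at 150.3° with length 24.5, so W = (-21.281, 12.139). ∠VWB = 106.8° gives WB at 77.100° from the x-axis; with |WB| = 28.0, B = (-15.030, 39.432). ∠WBF = 114.7° gives BF at 11.800° from the x-axis; with |BF| = 19.2, F = (3.7638, 43.358). ∠BFP = 55.3° gives FP at -112.90° from the x-axis; with |FP| = 15.1, P = (-2.1120, 29.448). ∠FPH = 60.6° gives PH at 127.70° from the x-axis; with |PH| = 16.2, H = (-12.019, 42.266). ∠PHL = 68.4° gives HL at 16.100° from the x-axis; with |HL| = 24.9, L = (11.905, 49.171). Then |VL| = |L − V| = 50.592.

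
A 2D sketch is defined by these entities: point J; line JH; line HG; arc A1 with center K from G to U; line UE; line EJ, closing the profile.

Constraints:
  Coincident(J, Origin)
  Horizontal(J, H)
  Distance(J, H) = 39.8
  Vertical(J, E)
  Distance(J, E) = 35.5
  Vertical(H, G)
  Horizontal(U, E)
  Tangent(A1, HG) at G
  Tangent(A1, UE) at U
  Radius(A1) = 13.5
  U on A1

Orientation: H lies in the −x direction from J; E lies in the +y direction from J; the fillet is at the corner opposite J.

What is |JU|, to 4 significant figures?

44.18

J is at the origin; J and H share the same y with |JH| = 39.8 and H on the −x side, so H = (-39.80, 0.000). JE is vertical with |JE| = 35.5 and E on the +y side, so E = (0.000, 35.50). The virtual corner opposite J is at (-39.80, 35.50). The tangent condition forces KG to be normal to HG and A1 meets UE tangentially, so KU is at right angles to UE, with radius 13.5, so the center K sits 13.5 in from both sides at K = (-26.30, 22.00). That places the tangent points at G = (-39.80, 22.00) on HG and U = (-26.30, 35.50) on UE. Then |JU| = |U − J| = 44.18.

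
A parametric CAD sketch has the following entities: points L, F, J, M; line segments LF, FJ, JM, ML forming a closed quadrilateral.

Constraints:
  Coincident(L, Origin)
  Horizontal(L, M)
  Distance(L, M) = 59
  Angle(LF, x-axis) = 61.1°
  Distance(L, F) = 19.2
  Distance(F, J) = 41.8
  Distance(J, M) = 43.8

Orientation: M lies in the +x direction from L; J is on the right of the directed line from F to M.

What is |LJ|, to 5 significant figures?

31.730

L is at the origin; L and M share the same y with |LM| = 59.0 and M in +x, so M = (59.0, 0). LF runs at 61.1° with |LF| = 19.2, so F = (9.2790, 16.809). J is determined by |FJ| = 41.8 and |JM| = 43.8 together: it lies at the intersection of circle(F, 41.8) and circle(M, 43.8). With |FM| = 52.485, the foot of the radical line on FM is 24.612 from F and the perpendicular offset is √(41.8² − 24.612²) = 33.786. Taking the right-of-FM solution: J = (21.774, -23.080).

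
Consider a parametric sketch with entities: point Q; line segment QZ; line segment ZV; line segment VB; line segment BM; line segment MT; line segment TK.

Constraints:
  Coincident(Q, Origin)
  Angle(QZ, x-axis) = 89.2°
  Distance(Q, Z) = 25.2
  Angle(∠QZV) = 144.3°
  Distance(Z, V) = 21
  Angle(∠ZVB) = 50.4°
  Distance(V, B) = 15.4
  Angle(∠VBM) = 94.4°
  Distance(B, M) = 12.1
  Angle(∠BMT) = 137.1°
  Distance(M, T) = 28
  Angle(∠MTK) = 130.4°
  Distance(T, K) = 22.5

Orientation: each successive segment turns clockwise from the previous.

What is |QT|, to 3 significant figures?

40.5

∠VBM = 94.4° gives BM at -162° from the x-axis; with |BM| = 12.1, M = (5.05, 23.3). ∠BMT = 137.1° gives MT at 155° from the x-axis; with |MT| = 28.0, T = (-20.4, 35.0). Then |QT| = |T − Q| = 40.5.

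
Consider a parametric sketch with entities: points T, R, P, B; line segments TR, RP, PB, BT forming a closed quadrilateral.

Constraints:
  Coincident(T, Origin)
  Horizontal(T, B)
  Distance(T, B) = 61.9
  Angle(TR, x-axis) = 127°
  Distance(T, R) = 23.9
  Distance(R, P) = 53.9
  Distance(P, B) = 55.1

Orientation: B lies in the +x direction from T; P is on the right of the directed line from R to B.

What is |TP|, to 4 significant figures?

30.20

Checks: |RP| = 53.90 ✓; |PB| = 55.10 ✓.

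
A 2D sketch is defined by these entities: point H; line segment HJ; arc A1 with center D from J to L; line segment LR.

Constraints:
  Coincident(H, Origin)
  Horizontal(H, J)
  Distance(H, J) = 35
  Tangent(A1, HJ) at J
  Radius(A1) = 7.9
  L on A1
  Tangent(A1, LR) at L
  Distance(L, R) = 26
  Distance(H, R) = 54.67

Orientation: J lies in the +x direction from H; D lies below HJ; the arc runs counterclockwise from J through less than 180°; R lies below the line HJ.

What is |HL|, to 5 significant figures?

30.976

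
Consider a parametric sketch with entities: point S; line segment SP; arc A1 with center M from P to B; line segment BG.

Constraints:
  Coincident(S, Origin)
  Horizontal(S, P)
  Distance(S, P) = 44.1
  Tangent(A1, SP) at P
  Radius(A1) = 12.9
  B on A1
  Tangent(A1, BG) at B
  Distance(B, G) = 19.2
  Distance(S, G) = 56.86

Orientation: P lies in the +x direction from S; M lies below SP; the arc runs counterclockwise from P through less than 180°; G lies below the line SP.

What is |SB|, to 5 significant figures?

38.915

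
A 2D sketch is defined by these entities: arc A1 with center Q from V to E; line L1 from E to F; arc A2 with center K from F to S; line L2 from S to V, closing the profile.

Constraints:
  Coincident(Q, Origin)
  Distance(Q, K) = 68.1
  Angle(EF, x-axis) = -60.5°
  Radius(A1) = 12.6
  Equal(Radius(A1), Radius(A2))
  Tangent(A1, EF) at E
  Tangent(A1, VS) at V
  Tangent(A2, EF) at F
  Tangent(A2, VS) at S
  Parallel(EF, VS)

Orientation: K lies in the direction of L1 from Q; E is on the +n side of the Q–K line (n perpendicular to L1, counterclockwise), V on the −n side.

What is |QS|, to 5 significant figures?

69.256

The slot axis is L1's direction at -60.5°, so u = (cos -60.5°, sin -60.5°) = (0.49242, -0.87036) and n = (−sin -60.5°, cos -60.5°) = (0.87036, 0.49242). Q is at the origin and K lies 68.1 along u from Q, so K = 68.1·u = (33.534, -59.271). Tangency of A1 to both parallel lines with radius 12.6 puts E and V at Q ± 12.6·n: E = (10.966, 6.2045), V = (-10.966, -6.2045). Equal radii place F and S the same way about K: F = K + 12.6·n = (44.501, -53.067), S = K − 12.6·n = (22.568, -65.476). Then |QS| = |S − Q| = 69.256.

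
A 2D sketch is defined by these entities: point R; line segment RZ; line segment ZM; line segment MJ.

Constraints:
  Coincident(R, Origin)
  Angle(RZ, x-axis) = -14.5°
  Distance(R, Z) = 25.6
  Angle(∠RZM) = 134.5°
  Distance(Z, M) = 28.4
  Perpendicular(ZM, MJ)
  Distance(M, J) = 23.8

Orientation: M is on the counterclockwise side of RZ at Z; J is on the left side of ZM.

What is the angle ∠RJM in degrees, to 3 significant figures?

83.2°

R is at the origin; RZ runs at -14.5° with length 25.6, so Z = 25.6·(cos -14.5°, sin -14.5°) = (24.8, -6.41). ∠RZM = 134.5°, so ZM runs at -14.5° + (180° − 134.5°) = 31.0° from the x-axis; with |ZM| = 28.4, M = Z + 28.4·(cos 31.0°, sin 31.0°) = (49.1, 8.22). ZM ⟂ MJ; with |MJ| = 23.8 on the left of ZM, J = M + 23.8·(-0.515, 0.857) = (36.9, 28.6). Then cos ∠RJM = JR·JM / (|JR||JM|), giving 83.2°.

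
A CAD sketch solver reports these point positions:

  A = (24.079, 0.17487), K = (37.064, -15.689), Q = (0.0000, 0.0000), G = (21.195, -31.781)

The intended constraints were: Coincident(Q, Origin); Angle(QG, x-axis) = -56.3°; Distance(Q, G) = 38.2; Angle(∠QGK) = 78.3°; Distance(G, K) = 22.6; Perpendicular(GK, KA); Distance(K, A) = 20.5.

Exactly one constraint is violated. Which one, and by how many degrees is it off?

Perpendicular(GK, KA) — off by 6.10°.

Q = (0.00, 0.00) ✓; QG at -56.30° ✓; |QG| = 38.20 ✓; ∠QGK = 78.30° ✓; |GK| = 22.60 ✓; ∠(GK, KA) = 83.90° ✗; |KA| = 20.50 ✓.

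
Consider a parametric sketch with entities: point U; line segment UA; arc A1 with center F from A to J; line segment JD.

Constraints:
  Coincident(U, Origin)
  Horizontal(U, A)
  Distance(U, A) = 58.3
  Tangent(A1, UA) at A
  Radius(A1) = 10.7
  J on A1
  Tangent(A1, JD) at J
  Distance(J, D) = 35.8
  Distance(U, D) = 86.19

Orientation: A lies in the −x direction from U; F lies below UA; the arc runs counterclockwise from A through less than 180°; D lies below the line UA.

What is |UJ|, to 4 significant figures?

69.53

Checks: |UA| = 58.30 ✓; |FJ| = 10.70 ✓; ∠(FJ, JD) = 90.00° ✓; |JD| = 35.80 ✓; |UD| = 86.19 ✓.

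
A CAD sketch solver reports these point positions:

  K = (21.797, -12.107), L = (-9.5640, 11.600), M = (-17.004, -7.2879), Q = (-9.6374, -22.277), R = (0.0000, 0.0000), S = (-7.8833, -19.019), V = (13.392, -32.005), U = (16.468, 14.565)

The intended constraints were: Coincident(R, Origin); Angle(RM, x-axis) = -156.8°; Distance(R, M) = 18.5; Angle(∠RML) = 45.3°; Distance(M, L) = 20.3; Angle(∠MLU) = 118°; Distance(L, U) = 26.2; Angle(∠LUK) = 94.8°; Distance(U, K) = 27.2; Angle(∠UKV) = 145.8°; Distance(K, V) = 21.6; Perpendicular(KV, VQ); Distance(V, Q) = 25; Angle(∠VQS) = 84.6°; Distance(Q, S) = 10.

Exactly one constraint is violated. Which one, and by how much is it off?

Distance(Q, S) = 10 — off by 6.30.

R = (0.00, 0.00) ✓; RM at -156.8° ✓; |RM| = 18.50 ✓; ∠RML = 45.30° ✓; |ML| = 20.30 ✓; ∠MLU = 118.0° ✓; |LU| = 26.20 ✓; ∠LUK = 94.80° ✓; |UK| = 27.20 ✓; ∠UKV = 145.8° ✓; |KV| = 21.60 ✓; ∠(KV, VQ) = 90.00° ✓; |VQ| = 25.00 ✓; ∠VQS = 84.60° ✓; |QS| = 3.700 ✗.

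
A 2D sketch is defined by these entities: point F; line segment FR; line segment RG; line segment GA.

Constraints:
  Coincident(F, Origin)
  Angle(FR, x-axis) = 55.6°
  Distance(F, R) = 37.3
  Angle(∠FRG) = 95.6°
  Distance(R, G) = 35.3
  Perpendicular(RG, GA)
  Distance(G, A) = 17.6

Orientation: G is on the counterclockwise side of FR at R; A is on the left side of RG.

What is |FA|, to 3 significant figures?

43.6

F is at the origin; FR runs at 55.6° with length 37.3, so R = 37.3·(cos 55.6°, sin 55.6°) = (21.1, 30.8). ∠FRG = 95.6°, so RG runs at 55.6° + (180° − 95.6°) = 140° from the x-axis; with |RG| = 35.3, G = R + 35.3·(cos 140°, sin 140°) = (-5.97, 53.5). RG ⟂ GA; with |GA| = 17.6 on the left of RG, A = G + 17.6·(-0.643, -0.766) = (-17.3, 40.0). Then |FA| = |A − F| = 43.6.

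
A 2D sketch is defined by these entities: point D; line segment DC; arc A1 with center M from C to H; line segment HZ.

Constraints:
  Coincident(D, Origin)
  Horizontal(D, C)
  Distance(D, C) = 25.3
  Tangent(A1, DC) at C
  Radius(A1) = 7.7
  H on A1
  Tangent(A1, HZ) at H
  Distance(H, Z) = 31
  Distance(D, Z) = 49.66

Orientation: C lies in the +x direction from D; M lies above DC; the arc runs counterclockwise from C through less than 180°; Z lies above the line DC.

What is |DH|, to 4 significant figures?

34.01

Checks: D.y = 0.00, C.y = 0.00 ✓; |MH| = 7.700 ✓; ∠(MH, HZ) = 90.00° ✓; |HZ| = 31.00 ✓; |DZ| = 49.66 ✓.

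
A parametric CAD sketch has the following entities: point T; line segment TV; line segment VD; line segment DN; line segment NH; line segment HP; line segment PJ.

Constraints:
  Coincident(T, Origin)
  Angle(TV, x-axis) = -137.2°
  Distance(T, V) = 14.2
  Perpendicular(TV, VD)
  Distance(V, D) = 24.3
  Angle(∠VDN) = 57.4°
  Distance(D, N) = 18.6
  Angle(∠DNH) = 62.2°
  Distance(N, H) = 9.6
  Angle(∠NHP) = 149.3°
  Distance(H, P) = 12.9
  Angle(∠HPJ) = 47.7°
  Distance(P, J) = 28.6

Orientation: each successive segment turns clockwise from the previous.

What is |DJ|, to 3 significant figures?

15.4

T is at the origin; TV runs at -137.2° with length 14.2, so V = (-10.4, -9.65). TV is perpendicular to VD, so VD runs at 133°; with |VD| = 24.3, D = (-26.9, 8.18). ∠VDN = 57.4° gives DN at 10.2° from the x-axis; with |DN| = 18.6, N = (-8.62, 11.5). ∠DNH = 62.2° gives NH at -108° from the x-axis; with |NH| = 9.6, H = (-11.5, 2.32). ∠NHP = 149.3° gives HP at -138° from the x-axis; with |HP| = 12.9, P = (-21.2, -6.26). ∠HPJ = 47.7° gives PJ at 89.4° from the x-axis; with |PJ| = 28.6, J = (-20.9, 22.3). Then |DJ| = |J − D| = 15.4.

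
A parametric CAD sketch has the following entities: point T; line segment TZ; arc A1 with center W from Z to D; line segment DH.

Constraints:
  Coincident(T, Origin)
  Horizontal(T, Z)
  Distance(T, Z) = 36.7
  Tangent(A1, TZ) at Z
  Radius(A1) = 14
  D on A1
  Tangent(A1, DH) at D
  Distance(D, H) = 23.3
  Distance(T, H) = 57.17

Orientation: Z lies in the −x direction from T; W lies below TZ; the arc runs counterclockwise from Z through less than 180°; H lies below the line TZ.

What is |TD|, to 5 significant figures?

53.261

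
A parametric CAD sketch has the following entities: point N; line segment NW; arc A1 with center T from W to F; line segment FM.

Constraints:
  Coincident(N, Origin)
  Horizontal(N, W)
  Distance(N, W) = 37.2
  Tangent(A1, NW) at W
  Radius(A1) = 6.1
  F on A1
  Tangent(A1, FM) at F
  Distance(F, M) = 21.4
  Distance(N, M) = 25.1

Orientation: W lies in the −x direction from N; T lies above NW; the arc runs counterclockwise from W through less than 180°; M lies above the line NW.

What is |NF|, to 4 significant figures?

32.83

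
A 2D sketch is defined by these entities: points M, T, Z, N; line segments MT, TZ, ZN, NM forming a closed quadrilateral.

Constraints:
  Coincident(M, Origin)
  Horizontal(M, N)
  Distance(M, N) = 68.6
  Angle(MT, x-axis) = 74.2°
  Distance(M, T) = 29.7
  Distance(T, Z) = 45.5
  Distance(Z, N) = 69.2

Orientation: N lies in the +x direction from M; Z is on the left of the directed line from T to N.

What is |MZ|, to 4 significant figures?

73.32

Checks: |TZ| = 45.50 ✓; |ZN| = 69.20 ✓.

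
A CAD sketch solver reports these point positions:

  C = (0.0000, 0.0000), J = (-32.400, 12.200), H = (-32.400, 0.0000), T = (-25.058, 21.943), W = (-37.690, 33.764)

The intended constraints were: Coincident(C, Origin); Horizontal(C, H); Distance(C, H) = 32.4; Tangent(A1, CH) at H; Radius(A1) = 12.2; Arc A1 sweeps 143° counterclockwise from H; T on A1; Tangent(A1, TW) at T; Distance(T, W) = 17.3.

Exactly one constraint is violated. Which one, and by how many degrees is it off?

Tangent(A1, TW) at T — off by 6.10°.

C = (0.00, 0.00) ✓; C.y = 0.00, H.y = 0.00 ✓; |CH| = 32.40 ✓; ∠(JH, HC) = 90.00° ✓; |JH| = 12.20 ✓; bearing(J→T) − bearing(J→H) = 143.0° ✓; |JT| = 12.20 ✓; ∠(JT, TW) = 96.10° ✗; |TW| = 17.30 ✓.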